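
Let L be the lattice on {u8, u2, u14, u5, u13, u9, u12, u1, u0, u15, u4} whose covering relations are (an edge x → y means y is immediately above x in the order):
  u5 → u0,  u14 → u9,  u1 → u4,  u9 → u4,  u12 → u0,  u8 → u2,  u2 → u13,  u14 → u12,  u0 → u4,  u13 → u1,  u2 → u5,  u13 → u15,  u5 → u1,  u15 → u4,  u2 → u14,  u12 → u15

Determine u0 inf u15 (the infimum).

u12

Common lower bounds of {u0, u15}: u12, u14, u2, u8.
The greatest among these is u12.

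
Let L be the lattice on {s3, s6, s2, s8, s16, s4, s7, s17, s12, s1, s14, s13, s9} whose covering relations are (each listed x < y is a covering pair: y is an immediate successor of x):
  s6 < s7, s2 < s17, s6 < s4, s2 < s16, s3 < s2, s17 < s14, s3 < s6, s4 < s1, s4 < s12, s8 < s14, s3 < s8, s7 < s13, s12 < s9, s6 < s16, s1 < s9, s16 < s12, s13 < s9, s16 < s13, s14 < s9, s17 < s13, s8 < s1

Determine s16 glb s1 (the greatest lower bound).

s6

Common lower bounds of {s16, s1}: s3, s6.
The greatest among these is s6.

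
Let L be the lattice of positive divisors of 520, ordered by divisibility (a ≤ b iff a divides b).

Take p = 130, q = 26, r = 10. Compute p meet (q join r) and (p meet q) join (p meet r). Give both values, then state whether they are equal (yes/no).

q join r = 130, so p meet (q join r) = 130 meet 130 = 130.
p meet q = 26 and p meet r = 10, so (p meet q) join (p meet r) = 26 join 10 = 130.
Equal: yes.

130; 130; yes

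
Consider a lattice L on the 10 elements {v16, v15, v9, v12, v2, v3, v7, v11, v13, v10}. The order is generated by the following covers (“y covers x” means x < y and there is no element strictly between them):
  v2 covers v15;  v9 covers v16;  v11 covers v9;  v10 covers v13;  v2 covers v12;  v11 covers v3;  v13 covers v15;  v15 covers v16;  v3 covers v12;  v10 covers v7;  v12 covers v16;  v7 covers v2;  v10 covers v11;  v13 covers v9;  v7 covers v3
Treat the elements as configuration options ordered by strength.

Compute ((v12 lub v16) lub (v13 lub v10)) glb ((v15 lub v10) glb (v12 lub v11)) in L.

v11

v12 ∨ v16 = v12
v13 ∨ v10 = v10
v12 ∨ v10 = v10
v15 ∨ v10 = v10
v12 ∨ v11 = v11
v10 ∧ v11 = v11
v10 ∧ v11 = v11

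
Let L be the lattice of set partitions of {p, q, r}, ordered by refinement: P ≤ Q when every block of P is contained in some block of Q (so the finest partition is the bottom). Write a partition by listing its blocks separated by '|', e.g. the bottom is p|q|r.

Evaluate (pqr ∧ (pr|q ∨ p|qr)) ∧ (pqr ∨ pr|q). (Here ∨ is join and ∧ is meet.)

pr|q ∨ p|qr = pqr
pqr ∧ pqr = pqr
pqr ∨ pr|q = pqr
pqr ∧ pqr = pqr

pqr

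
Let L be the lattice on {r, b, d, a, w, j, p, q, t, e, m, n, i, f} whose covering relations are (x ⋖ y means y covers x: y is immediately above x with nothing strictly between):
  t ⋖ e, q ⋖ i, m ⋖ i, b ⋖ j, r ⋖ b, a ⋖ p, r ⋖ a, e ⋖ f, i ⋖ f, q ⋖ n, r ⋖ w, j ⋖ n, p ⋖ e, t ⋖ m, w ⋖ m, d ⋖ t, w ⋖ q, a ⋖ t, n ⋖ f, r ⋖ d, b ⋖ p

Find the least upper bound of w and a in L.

Common upper bounds of {w, a}: f, i, m.
The least among these is m.

m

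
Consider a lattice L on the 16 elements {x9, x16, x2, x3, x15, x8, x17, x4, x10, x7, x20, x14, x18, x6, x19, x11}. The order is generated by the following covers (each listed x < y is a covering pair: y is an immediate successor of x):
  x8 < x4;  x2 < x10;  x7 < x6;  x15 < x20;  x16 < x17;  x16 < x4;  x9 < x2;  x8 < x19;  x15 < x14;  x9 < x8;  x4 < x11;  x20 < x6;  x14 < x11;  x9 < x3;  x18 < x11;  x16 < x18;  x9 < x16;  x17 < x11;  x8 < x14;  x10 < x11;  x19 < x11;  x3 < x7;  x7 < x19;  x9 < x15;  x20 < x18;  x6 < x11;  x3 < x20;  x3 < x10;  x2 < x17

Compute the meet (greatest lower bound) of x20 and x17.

x9

Common lower bounds of {x20, x17}: x9.
The greatest among these is x9.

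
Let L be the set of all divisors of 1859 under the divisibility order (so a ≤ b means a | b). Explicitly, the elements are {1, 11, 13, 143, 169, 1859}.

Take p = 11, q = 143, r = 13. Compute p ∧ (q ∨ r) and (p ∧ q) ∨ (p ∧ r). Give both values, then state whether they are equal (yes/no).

q ∨ r = 143, so p ∧ (q ∨ r) = 11 ∧ 143 = 11.
p ∧ q = 11 and p ∧ r = 1, so (p ∧ q) ∨ (p ∧ r) = 11 ∨ 1 = 11.
Equal: yes.

11; 11; yes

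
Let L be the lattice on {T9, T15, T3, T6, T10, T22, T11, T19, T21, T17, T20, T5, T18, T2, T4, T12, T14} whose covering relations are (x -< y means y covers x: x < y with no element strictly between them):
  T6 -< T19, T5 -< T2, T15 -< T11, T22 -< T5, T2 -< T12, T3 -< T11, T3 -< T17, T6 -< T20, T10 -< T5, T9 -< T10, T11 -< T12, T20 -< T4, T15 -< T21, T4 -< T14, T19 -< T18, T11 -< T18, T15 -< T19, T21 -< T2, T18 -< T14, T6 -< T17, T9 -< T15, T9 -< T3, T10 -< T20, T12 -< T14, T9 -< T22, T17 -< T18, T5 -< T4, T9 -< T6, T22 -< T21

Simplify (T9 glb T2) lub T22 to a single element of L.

T22

T9 ∧ T2 = T9
T9 ∨ T22 = T22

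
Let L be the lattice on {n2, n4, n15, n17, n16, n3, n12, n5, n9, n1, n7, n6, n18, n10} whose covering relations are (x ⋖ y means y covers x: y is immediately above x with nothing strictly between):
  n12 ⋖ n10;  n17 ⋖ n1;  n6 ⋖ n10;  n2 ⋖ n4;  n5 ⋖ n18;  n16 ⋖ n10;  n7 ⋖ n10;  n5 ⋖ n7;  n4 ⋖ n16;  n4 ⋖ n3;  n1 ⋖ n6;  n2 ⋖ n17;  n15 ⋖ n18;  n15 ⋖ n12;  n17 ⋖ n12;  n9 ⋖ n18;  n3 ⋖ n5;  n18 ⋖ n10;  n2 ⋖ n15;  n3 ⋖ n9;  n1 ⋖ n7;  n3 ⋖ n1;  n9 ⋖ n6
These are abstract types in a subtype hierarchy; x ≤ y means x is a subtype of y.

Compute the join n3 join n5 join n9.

n18

Common upper bounds of {n3, n5, n9}: n10, n18.
The least among these is n18.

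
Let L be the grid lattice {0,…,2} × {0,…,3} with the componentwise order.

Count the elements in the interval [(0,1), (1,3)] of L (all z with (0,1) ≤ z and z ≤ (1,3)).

The interval [(0,1), (1,3)] = {(0,1), (0,2), (0,3), (1,1), (1,2), (1,3)}, which has 6 elements.

6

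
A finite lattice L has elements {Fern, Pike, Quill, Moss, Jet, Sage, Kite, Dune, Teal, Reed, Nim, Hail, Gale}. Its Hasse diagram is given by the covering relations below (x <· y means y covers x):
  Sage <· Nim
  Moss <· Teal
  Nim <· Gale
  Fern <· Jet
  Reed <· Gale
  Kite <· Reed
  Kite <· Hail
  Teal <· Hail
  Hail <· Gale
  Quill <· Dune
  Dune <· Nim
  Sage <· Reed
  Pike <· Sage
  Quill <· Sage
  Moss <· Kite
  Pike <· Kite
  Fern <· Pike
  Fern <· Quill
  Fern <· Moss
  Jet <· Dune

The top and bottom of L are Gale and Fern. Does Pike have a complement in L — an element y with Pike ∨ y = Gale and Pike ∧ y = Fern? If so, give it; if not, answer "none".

none

For every candidate y, either Pike ∨ y ≠ Gale or Pike ∧ y ≠ Fern; no complement exists.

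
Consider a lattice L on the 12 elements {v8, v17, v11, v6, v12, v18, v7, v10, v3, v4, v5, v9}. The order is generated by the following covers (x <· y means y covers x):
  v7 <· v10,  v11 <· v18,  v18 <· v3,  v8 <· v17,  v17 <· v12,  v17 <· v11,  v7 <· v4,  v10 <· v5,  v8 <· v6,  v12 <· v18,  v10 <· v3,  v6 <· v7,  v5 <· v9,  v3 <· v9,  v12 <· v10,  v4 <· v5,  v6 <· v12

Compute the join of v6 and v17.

v12

Common upper bounds of {v6, v17}: v10, v12, v18, v3, v5, v9.
The least among these is v12.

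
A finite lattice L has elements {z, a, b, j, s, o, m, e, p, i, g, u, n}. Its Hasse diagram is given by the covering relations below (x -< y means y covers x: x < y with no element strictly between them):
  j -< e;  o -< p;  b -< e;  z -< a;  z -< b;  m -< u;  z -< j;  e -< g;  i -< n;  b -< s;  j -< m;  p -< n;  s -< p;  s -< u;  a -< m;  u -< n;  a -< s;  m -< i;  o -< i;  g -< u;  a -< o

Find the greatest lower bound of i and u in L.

Common lower bounds of {i, u}: a, j, m, z.
The greatest among these is m.

m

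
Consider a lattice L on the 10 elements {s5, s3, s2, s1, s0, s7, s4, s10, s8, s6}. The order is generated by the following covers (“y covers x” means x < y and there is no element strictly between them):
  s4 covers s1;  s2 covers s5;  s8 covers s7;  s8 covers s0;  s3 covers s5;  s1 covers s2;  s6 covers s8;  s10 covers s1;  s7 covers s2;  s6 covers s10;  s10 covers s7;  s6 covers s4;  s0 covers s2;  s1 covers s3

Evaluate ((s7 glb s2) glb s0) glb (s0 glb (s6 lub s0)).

s7 ∧ s2 = s2
s2 ∧ s0 = s2
s6 ∨ s0 = s6
s0 ∧ s6 = s0
s2 ∧ s0 = s2

s2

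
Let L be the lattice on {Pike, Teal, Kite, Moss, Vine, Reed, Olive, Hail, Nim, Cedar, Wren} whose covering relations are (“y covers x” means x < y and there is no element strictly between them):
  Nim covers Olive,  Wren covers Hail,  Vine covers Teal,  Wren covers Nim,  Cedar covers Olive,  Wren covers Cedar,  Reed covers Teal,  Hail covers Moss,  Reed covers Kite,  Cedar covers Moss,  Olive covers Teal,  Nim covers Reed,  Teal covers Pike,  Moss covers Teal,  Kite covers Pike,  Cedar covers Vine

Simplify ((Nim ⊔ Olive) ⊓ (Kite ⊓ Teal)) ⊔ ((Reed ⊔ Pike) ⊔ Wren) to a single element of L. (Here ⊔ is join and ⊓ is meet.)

Nim ∨ Olive = Nim
Kite ∧ Teal = Pike
Nim ∧ Pike = Pike
Reed ∨ Pike = Reed
Reed ∨ Wren = Wren
Pike ∨ Wren = Wren

Wren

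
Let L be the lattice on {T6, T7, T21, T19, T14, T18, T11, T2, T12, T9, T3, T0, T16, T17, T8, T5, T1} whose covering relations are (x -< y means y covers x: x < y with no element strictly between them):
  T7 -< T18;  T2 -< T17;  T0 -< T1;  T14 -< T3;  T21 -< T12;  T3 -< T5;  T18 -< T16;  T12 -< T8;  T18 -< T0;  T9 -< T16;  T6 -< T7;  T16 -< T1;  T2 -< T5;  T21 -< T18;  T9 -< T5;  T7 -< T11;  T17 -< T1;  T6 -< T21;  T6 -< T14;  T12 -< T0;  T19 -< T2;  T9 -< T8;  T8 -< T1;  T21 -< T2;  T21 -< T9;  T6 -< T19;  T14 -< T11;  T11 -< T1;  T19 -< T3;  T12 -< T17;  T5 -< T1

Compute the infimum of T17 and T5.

Common lower bounds of {T17, T5}: T19, T2, T21, T6.
The greatest among these is T2.

T2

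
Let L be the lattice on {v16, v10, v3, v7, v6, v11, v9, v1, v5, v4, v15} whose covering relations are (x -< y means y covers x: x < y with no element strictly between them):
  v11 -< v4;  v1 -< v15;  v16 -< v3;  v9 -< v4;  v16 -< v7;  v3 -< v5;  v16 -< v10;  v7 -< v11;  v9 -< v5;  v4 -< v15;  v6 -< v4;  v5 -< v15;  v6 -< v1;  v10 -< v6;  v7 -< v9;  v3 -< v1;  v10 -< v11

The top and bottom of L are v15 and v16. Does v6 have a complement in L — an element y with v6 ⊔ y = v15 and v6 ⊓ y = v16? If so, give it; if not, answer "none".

Need y with v6 ∨ y = v15 and v6 ∧ y = v16.
Checking each element gives: v5.

v5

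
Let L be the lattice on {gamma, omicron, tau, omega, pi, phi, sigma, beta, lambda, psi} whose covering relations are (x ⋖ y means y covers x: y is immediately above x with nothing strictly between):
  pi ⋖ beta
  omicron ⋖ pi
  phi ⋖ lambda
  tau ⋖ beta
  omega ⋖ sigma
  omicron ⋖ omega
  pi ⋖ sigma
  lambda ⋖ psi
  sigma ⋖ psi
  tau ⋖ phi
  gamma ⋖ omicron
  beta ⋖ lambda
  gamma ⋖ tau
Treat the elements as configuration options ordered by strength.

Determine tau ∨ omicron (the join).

beta

Common upper bounds of {tau, omicron}: beta, lambda, psi.
The least among these is beta.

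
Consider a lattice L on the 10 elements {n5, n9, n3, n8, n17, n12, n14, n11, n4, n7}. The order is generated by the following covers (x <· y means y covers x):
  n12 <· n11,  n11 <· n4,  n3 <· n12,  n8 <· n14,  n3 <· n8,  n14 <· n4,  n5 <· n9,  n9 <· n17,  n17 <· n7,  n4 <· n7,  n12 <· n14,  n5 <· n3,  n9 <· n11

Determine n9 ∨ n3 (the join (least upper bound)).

Common upper bounds of {n9, n3}: n11, n4, n7.
The least among these is n11.

n11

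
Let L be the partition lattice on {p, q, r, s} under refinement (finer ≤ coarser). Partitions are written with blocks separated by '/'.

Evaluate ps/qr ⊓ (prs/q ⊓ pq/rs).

prs/q ∧ pq/rs = p/q/rs
ps/qr ∧ p/q/rs = p/q/r/s

p/q/r/s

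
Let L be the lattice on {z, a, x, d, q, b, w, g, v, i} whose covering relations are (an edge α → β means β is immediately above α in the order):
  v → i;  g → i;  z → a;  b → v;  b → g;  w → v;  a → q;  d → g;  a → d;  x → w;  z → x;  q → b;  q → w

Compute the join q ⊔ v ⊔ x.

Common upper bounds of {q, v, x}: i, v.
The least among these is v.

v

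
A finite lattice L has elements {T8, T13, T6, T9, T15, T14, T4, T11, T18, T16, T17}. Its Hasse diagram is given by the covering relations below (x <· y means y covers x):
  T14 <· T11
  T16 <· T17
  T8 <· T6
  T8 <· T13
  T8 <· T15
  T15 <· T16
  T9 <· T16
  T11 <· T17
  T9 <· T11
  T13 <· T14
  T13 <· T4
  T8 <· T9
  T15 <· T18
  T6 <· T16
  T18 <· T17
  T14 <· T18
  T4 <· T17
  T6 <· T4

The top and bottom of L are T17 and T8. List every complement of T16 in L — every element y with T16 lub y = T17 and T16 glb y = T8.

T13, T14

Need y with T16 ∨ y = T17 and T16 ∧ y = T8.
Checking each element gives: T13, T14.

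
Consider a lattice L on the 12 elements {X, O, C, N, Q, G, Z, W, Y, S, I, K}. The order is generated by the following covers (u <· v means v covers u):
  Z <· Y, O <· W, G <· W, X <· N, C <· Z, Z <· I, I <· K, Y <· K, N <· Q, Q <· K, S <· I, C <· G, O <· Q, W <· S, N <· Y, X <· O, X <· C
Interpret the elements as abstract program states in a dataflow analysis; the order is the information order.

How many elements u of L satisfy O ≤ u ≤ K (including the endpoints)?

6

The interval [O, K] = {I, K, O, Q, S, W}, which has 6 elements.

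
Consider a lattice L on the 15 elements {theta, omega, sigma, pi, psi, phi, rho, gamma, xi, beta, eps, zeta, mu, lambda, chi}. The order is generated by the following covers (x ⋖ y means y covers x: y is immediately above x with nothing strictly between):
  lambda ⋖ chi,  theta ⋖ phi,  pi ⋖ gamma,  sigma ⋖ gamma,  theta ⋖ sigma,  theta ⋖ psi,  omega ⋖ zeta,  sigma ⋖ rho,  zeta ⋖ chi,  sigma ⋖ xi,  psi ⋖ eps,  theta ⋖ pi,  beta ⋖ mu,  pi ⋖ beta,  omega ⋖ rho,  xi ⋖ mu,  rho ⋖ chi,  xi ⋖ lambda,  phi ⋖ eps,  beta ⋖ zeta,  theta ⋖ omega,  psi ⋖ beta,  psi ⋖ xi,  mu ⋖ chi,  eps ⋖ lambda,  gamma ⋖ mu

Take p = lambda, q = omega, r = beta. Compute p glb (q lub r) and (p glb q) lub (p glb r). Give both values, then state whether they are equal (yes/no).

q lub r = zeta, so p glb (q lub r) = lambda glb zeta = psi.
p glb q = theta and p glb r = psi, so (p glb q) lub (p glb r) = theta lub psi = psi.
Equal: yes.

psi; psi; yes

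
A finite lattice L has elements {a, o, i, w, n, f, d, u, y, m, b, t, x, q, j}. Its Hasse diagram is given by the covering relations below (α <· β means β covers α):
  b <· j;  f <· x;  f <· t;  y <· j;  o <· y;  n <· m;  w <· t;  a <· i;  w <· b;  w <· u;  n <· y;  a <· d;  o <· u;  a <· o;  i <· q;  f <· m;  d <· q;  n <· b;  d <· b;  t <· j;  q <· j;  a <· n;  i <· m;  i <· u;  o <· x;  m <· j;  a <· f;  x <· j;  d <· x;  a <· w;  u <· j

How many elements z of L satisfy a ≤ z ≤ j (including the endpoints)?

The interval [a, j] = {a, b, d, f, i, j, m, n, o, q, t, u, w, x, y}, which has 15 elements.

15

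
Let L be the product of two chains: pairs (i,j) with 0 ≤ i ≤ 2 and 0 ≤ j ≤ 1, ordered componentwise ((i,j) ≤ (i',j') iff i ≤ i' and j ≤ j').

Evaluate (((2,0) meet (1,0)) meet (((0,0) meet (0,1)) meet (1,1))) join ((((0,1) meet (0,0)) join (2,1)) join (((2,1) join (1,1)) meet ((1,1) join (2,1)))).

(2,1)

(2,0) ∧ (1,0) = (1,0)
(0,0) ∧ (0,1) = (0,0)
(0,0) ∧ (1,1) = (0,0)
(1,0) ∧ (0,0) = (0,0)
(0,1) ∧ (0,0) = (0,0)
(0,0) ∨ (2,1) = (2,1)
(2,1) ∨ (1,1) = (2,1)
(1,1) ∨ (2,1) = (2,1)
(2,1) ∧ (2,1) = (2,1)
(2,1) ∨ (2,1) = (2,1)
(0,0) ∨ (2,1) = (2,1)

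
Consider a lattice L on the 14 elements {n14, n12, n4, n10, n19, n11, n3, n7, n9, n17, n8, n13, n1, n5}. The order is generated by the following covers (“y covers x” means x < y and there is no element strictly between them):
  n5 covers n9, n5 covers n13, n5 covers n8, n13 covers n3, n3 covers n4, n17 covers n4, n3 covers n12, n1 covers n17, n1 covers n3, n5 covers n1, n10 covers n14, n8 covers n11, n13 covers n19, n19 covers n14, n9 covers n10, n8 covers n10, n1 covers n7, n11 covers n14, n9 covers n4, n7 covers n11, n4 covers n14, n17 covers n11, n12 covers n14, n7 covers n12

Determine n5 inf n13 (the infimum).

Common lower bounds of {n5, n13}: n12, n13, n14, n19, n3, n4.
The greatest among these is n13.

n13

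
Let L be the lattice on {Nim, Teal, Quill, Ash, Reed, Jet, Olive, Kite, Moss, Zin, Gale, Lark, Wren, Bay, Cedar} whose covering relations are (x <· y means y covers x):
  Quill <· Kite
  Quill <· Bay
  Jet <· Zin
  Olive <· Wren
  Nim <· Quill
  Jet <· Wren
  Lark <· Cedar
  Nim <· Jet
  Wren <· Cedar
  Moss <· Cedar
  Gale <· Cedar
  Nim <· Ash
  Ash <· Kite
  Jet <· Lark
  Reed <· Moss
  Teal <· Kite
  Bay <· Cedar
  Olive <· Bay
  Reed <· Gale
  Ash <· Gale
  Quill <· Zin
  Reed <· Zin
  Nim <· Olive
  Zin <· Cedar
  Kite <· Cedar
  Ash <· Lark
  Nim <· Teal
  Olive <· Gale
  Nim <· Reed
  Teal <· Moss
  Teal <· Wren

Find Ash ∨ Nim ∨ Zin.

Cedar

Common upper bounds of {Ash, Nim, Zin}: Cedar.
The least among these is Cedar.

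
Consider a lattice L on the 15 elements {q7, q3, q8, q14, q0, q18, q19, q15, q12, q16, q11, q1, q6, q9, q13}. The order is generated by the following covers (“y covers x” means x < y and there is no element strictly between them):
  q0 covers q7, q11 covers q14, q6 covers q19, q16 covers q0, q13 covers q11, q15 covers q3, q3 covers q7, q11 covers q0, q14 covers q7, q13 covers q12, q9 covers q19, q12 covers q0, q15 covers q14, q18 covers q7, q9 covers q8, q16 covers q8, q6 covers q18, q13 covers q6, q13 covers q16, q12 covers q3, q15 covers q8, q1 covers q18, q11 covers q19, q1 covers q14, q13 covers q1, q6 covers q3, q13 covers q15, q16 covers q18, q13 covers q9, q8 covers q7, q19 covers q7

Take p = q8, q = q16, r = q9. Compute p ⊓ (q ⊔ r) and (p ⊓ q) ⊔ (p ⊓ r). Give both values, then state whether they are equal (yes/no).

q8; q8; yes

q ⊔ r = q13, so p ⊓ (q ⊔ r) = q8 ⊓ q13 = q8.
p ⊓ q = q8 and p ⊓ r = q8, so (p ⊓ q) ⊔ (p ⊓ r) = q8 ⊔ q8 = q8.
Equal: yes.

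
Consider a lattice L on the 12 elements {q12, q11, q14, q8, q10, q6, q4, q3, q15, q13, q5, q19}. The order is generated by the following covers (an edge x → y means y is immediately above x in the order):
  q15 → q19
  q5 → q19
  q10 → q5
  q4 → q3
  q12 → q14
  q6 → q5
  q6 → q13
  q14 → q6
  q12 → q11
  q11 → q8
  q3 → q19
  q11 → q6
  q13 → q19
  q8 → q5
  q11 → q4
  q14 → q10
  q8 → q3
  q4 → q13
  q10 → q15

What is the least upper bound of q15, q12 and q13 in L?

Common upper bounds of {q15, q12, q13}: q19.
The least among these is q19.

q19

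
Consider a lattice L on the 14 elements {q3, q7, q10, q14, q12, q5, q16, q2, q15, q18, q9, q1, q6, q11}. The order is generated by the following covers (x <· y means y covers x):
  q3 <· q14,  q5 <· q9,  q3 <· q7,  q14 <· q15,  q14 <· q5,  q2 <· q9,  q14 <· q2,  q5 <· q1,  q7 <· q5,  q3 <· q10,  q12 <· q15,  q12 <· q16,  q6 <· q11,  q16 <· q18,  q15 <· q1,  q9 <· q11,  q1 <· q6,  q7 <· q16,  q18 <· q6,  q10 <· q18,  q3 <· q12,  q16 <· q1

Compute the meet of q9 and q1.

Common lower bounds of {q9, q1}: q14, q3, q5, q7.
The greatest among these is q5.

q5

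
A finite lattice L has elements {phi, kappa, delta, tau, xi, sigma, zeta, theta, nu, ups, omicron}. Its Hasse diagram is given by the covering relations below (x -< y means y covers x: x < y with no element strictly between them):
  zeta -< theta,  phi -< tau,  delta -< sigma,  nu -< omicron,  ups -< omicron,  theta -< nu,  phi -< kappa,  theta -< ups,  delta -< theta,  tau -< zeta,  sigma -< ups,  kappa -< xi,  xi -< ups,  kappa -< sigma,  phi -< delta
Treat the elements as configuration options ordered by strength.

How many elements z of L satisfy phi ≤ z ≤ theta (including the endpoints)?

The interval [phi, theta] = {delta, phi, tau, theta, zeta}, which has 5 elements.

5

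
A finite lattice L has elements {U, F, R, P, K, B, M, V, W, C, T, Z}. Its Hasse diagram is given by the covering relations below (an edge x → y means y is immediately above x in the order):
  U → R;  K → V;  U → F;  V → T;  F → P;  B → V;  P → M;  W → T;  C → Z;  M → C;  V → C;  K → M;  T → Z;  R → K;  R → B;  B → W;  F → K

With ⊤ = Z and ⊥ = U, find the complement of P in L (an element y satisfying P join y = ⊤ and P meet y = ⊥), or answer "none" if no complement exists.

Need y with P ∨ y = Z and P ∧ y = U.
Checking each element gives: W.

W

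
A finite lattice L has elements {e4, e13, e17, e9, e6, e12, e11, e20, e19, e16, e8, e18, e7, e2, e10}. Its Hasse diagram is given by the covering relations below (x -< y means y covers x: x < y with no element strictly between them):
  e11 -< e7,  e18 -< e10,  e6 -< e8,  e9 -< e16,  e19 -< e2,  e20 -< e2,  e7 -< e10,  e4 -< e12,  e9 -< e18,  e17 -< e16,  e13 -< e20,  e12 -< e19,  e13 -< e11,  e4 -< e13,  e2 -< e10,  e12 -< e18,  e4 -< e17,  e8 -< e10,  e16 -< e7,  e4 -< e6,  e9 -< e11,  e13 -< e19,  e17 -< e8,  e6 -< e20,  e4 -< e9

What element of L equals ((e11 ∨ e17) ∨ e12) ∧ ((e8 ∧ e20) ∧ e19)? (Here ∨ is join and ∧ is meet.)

e4

e11 ∨ e17 = e7
e7 ∨ e12 = e10
e8 ∧ e20 = e6
e6 ∧ e19 = e4
e10 ∧ e4 = e4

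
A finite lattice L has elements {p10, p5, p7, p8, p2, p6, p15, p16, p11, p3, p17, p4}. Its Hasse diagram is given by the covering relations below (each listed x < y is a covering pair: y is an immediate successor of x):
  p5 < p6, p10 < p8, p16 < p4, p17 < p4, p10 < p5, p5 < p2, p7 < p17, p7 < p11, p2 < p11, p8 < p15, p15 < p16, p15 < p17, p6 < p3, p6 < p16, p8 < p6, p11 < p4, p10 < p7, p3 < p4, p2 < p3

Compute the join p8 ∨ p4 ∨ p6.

p4

Common upper bounds of {p8, p4, p6}: p4.
The least among these is p4.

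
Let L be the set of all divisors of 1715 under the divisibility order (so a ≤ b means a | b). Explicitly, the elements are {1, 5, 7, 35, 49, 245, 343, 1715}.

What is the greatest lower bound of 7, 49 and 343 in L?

Common lower bounds of {7, 49, 343}: 1, 7.
The greatest among these is 7.

7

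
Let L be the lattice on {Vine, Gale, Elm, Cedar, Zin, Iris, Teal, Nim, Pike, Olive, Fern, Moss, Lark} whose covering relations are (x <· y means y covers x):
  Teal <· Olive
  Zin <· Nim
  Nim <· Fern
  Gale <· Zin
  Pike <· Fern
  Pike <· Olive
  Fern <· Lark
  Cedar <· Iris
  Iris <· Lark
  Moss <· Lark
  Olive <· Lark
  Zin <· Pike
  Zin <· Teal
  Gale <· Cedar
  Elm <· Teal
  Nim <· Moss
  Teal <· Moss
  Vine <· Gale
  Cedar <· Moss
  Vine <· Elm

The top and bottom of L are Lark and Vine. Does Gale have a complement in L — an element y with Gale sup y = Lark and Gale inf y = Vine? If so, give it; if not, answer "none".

none

For every candidate y, either Gale ∨ y ≠ Lark or Gale ∧ y ≠ Vine; no complement exists.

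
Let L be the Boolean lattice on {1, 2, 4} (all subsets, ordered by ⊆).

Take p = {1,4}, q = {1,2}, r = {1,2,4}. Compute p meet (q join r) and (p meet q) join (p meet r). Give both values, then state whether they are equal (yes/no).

q join r = {1,2,4}, so p meet (q join r) = {1,4} meet {1,2,4} = {1,4}.
p meet q = {1} and p meet r = {1,4}, so (p meet q) join (p meet r) = {1} join {1,4} = {1,4}.
Equal: yes.

{1,4}; {1,4}; yes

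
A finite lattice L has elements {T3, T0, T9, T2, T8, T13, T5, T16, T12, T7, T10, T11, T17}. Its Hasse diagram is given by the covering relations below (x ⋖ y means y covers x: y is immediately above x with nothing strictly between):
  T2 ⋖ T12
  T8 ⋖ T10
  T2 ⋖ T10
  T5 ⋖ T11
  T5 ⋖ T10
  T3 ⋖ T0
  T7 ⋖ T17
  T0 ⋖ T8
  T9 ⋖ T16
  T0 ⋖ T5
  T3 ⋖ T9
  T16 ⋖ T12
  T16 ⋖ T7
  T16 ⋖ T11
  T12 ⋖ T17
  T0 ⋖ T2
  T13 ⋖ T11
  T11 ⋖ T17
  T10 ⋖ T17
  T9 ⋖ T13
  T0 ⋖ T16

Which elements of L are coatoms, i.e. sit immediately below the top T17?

T10, T11, T12, T7

The coatoms are exactly the elements covered by T17: T10, T11, T12, T7.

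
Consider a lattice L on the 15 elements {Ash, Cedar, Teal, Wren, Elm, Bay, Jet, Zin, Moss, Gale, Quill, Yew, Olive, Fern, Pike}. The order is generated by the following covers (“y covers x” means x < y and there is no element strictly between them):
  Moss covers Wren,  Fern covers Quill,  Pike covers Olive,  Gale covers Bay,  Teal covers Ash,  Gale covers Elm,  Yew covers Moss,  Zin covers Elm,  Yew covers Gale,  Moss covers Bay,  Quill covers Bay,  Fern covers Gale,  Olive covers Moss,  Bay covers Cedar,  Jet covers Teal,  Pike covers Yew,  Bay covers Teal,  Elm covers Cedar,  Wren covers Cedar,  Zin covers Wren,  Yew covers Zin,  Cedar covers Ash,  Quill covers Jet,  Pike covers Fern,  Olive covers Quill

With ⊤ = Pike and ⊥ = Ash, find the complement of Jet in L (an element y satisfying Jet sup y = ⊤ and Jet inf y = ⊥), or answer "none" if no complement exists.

Need y with Jet ∨ y = Pike and Jet ∧ y = Ash.
Checking each element gives: Zin.

Zin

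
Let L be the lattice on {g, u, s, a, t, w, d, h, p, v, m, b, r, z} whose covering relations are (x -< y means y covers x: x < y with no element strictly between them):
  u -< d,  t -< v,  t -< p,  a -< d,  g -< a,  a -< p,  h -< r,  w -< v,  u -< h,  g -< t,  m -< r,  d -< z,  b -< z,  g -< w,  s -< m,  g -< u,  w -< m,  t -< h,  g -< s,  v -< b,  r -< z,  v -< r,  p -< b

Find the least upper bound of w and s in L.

Common upper bounds of {w, s}: m, r, z.
The least among these is m.

m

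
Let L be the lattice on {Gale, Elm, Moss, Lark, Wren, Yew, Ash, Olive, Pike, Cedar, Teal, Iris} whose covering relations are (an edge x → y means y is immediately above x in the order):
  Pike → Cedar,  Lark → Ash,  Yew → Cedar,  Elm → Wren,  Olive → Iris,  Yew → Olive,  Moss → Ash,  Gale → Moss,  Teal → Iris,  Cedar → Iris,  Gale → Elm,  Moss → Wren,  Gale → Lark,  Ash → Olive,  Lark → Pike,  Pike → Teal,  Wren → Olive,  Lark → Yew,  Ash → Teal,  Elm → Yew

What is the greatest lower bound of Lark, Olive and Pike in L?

Lark

Common lower bounds of {Lark, Olive, Pike}: Gale, Lark.
The greatest among these is Lark.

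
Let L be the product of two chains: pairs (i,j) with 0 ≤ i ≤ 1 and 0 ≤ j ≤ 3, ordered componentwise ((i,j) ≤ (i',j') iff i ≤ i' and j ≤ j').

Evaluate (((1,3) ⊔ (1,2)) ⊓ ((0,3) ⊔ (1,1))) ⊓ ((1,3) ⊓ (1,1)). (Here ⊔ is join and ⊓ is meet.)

(1,3) ∨ (1,2) = (1,3)
(0,3) ∨ (1,1) = (1,3)
(1,3) ∧ (1,3) = (1,3)
(1,3) ∧ (1,1) = (1,1)
(1,3) ∧ (1,1) = (1,1)

(1,1)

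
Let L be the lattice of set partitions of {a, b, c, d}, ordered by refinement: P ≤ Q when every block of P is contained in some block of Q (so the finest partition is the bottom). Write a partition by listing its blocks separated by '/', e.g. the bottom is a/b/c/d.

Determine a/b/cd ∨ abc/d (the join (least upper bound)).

abcd

The join of a/b/cd and abc/d merges any blocks that overlap across the partitions, giving abcd.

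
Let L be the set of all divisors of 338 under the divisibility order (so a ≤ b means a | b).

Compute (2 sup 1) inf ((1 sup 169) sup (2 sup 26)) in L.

2 ∨ 1 = 2
1 ∨ 169 = 169
2 ∨ 26 = 26
169 ∨ 26 = 338
2 ∧ 338 = 2

2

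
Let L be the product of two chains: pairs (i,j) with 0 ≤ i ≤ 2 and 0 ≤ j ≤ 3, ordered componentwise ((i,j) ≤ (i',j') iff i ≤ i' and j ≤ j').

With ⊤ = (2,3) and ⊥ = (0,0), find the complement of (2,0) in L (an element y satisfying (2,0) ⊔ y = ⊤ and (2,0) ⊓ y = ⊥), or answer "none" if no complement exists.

(0,3)

Need y with (2,0) ∨ y = (2,3) and (2,0) ∧ y = (0,0).
Checking each element gives: (0,3).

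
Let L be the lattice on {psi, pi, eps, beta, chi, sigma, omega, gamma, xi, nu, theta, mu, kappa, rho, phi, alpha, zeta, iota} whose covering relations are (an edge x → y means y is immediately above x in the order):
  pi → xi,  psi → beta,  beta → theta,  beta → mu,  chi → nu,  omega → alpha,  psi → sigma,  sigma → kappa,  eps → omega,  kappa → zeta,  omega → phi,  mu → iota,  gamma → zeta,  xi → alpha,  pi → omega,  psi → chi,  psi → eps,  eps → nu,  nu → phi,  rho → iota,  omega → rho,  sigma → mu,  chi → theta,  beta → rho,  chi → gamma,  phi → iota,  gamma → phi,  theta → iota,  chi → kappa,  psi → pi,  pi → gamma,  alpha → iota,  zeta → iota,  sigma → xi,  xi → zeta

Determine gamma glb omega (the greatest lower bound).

Common lower bounds of {gamma, omega}: pi, psi.
The greatest among these is pi.

pi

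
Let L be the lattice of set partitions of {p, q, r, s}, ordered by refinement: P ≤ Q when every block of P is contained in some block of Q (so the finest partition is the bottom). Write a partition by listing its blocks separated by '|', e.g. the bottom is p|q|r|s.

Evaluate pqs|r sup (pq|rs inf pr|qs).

pqs|r

pq|rs ∧ pr|qs = p|q|r|s
pqs|r ∨ p|q|r|s = pqs|r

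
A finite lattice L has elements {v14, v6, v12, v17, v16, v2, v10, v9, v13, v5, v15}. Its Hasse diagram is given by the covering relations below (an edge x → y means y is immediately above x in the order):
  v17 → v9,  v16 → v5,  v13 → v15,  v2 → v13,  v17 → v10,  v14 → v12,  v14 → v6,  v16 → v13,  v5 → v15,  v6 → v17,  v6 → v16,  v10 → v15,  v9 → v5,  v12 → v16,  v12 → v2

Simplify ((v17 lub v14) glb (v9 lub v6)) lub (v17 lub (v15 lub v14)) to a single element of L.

v15

v17 ∨ v14 = v17
v9 ∨ v6 = v9
v17 ∧ v9 = v17
v15 ∨ v14 = v15
v17 ∨ v15 = v15
v17 ∨ v15 = v15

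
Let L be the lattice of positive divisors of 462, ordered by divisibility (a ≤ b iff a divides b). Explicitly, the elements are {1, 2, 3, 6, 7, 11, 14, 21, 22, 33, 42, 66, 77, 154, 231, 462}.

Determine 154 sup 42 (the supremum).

462

Common upper bounds of {154, 42}: 462.
The least among these is 462.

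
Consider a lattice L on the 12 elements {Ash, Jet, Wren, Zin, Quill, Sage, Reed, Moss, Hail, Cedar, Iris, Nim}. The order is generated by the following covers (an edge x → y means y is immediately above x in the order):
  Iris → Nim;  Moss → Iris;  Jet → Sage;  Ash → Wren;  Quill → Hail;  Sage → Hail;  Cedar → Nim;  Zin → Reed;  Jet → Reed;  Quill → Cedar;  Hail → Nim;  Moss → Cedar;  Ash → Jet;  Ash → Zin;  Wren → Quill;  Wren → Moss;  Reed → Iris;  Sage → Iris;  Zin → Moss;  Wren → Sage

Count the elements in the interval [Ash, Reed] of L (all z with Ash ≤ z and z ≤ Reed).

The interval [Ash, Reed] = {Ash, Jet, Reed, Zin}, which has 4 elements.

4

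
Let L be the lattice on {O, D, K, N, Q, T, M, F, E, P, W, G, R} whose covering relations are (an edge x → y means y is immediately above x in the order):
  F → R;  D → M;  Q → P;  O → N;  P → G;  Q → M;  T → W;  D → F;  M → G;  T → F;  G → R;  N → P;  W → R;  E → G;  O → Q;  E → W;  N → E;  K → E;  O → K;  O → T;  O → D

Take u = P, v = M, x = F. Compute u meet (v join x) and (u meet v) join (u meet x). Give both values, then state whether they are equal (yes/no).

v join x = R, so u meet (v join x) = P meet R = P.
u meet v = Q and u meet x = O, so (u meet v) join (u meet x) = Q join O = Q.
Equal: no.

P; Q; no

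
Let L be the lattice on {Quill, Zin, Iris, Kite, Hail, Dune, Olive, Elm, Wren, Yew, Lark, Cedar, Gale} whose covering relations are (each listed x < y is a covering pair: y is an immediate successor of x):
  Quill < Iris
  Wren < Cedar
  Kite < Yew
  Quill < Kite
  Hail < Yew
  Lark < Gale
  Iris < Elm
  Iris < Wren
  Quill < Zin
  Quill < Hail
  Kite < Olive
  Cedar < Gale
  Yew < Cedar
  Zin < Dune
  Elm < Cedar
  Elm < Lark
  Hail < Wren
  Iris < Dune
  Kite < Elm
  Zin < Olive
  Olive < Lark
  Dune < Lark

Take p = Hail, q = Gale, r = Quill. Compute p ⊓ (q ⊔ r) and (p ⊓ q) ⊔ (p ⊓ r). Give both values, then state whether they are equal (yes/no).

q ⊔ r = Gale, so p ⊓ (q ⊔ r) = Hail ⊓ Gale = Hail.
p ⊓ q = Hail and p ⊓ r = Quill, so (p ⊓ q) ⊔ (p ⊓ r) = Hail ⊔ Quill = Hail.
Equal: yes.

Hail; Hail; yes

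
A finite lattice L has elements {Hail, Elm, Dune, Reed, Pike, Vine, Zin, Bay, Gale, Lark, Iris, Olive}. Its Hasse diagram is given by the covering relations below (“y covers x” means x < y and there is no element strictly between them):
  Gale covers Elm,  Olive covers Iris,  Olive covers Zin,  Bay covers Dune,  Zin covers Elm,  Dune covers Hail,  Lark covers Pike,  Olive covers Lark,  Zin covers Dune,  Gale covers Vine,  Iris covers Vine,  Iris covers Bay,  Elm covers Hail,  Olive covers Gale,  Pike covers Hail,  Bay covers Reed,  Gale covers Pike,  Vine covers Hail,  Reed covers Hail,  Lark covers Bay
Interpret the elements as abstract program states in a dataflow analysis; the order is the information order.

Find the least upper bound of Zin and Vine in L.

Common upper bounds of {Zin, Vine}: Olive.
The least among these is Olive.

Olive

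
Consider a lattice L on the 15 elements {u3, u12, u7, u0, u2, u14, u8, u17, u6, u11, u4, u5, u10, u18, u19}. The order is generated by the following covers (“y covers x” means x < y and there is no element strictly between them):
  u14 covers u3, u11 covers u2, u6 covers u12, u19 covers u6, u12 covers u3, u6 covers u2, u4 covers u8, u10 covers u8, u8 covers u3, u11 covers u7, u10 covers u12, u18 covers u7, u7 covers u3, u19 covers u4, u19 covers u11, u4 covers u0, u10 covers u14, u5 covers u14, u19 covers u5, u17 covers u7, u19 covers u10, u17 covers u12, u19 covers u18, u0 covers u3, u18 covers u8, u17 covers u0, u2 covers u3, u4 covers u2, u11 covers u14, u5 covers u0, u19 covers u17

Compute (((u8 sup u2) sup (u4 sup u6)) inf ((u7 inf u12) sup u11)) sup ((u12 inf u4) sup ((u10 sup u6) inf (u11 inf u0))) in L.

u11

u8 ∨ u2 = u4
u4 ∨ u6 = u19
u4 ∨ u19 = u19
u7 ∧ u12 = u3
u3 ∨ u11 = u11
u19 ∧ u11 = u11
u12 ∧ u4 = u3
u10 ∨ u6 = u19
u11 ∧ u0 = u3
u19 ∧ u3 = u3
u3 ∨ u3 = u3
u11 ∨ u3 = u11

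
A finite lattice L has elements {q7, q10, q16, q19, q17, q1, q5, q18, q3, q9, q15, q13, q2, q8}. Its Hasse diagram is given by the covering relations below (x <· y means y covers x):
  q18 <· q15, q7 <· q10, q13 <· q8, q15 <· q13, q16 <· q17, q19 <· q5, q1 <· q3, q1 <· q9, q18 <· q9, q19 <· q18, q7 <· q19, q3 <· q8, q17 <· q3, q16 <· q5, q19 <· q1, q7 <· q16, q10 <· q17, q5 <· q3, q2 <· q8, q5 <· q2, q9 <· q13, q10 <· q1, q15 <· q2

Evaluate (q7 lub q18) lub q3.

q7 ∨ q18 = q18
q18 ∨ q3 = q8

q8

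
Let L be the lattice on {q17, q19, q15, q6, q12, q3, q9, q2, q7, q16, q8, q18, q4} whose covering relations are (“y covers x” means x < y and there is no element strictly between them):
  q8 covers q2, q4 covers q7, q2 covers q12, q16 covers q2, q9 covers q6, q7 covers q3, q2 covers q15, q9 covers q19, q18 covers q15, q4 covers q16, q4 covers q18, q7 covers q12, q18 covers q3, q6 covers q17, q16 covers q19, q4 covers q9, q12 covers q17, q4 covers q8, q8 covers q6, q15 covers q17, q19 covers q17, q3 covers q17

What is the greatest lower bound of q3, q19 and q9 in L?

q17

Common lower bounds of {q3, q19, q9}: q17.
The greatest among these is q17.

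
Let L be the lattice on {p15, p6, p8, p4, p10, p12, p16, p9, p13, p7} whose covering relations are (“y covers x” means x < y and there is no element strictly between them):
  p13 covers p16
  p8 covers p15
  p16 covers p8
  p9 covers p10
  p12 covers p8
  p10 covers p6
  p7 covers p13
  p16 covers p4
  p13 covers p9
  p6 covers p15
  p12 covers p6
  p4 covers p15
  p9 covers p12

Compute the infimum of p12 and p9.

Common lower bounds of {p12, p9}: p12, p15, p6, p8.
The greatest among these is p12.

p12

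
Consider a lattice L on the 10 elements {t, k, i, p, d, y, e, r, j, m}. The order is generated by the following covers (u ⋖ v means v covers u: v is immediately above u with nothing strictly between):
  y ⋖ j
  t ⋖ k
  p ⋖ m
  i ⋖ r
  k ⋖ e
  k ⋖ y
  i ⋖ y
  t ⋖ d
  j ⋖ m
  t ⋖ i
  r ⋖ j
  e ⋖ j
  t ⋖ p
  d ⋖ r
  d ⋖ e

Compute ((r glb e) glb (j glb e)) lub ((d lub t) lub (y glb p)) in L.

d

r ∧ e = d
j ∧ e = e
d ∧ e = d
d ∨ t = d
y ∧ p = t
d ∨ t = d
d ∨ d = d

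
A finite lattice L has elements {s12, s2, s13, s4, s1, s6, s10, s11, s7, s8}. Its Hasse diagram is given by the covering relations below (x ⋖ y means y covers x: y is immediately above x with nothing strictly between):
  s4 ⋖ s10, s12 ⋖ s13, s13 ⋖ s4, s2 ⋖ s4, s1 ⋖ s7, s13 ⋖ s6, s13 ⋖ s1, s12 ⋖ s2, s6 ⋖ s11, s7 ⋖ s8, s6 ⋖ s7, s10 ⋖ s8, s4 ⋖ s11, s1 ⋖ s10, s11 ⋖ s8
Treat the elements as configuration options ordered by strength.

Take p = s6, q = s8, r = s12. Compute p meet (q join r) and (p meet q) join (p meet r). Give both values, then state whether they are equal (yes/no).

s6; s6; yes

q join r = s8, so p meet (q join r) = s6 meet s8 = s6.
p meet q = s6 and p meet r = s12, so (p meet q) join (p meet r) = s6 join s12 = s6.
Equal: yes.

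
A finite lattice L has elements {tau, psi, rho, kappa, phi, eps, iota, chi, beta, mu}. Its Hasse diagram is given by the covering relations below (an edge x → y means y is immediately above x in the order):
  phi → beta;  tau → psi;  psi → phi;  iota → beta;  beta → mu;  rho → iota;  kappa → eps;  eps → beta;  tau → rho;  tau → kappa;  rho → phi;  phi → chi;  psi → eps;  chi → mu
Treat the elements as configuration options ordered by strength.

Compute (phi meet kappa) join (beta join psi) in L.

beta

phi ∧ kappa = tau
beta ∨ psi = beta
tau ∨ beta = beta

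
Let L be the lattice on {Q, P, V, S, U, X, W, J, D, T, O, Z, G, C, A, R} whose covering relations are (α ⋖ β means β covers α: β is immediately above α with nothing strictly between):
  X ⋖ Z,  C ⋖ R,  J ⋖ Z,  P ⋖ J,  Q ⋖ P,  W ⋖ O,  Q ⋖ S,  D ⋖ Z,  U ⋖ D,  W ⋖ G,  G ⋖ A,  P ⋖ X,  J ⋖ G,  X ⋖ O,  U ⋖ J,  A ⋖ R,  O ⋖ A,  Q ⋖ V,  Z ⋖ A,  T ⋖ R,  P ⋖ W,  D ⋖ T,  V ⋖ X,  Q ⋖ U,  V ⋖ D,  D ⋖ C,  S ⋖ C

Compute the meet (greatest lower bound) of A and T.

D

Common lower bounds of {A, T}: D, Q, U, V.
The greatest among these is D.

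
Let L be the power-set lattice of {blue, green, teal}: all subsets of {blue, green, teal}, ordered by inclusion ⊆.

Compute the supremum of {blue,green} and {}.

{blue,green}

Common upper bounds of {{blue,green}, {}}: {blue,green,teal}, {blue,green}.
The least among these is {blue,green}.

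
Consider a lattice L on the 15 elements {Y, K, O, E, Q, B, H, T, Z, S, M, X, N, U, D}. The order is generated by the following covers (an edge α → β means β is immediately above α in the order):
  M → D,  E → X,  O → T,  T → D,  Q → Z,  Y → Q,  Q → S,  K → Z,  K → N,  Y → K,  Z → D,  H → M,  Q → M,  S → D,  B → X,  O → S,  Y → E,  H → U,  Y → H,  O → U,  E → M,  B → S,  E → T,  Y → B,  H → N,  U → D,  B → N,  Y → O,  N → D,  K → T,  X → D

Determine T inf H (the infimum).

Common lower bounds of {T, H}: Y.
The greatest among these is Y.

Y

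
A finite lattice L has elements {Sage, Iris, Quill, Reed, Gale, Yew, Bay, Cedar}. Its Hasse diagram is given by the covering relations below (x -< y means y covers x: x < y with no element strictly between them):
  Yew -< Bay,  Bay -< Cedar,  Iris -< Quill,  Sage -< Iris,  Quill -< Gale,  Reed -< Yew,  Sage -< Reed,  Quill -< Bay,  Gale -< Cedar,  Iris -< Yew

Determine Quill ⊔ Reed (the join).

Bay

Common upper bounds of {Quill, Reed}: Bay, Cedar.
The least among these is Bay.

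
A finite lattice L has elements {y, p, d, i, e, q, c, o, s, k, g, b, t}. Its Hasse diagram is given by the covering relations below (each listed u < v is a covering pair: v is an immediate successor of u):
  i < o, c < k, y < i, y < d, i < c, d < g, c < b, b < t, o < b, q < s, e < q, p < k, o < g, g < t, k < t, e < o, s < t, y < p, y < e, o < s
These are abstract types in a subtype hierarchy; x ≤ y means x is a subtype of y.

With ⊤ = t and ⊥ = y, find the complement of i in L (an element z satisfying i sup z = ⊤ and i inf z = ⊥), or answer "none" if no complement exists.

For every candidate z, either i ∨ z ≠ t or i ∧ z ≠ y; no complement exists.

none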